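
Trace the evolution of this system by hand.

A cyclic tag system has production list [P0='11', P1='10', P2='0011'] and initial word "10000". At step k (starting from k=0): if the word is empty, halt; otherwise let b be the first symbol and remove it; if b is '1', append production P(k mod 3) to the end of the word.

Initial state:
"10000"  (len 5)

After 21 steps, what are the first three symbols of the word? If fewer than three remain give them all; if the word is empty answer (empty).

0) "10000"  (len 5)
1) "000011"  (len 6)
2) "00011"  (len 5)
3) "0011"  (len 4)
4) "011"  (len 3)
5) "11"  (len 2)
6) "10011"  (len 5)
7) "001111"  (len 6)
8) "01111"  (len 5)
9) "1111"  (len 4)
10) "11111"  (len 5)
11) "111110"  (len 6)
12) "111100011"  (len 9)
13) "1110001111"  (len 10)
14) "11000111110"  (len 11)
15) "10001111100011"  (len 14)
16) "000111110001111"  (len 15)
17) "00111110001111"  (len 14)
18) "0111110001111"  (len 13)
19) "111110001111"  (len 12)
20) "1111000111110"  (len 13)
21) "1110001111100011"  (len 16)

111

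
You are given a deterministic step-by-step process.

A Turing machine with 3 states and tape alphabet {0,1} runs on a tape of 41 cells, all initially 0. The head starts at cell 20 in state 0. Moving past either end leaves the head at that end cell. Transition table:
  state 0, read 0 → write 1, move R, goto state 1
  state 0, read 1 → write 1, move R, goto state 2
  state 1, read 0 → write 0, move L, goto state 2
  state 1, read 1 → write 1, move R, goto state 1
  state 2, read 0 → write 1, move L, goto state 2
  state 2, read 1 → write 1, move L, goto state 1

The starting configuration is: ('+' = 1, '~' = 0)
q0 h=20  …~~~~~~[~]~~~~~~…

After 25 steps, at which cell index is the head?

1

gen 0: q0 h=20  …~~~~~~[~]~~~~~~…
gen 1: q1 h=21  …~~~~~+[~]~~~~~~…
gen 2: q2 h=20  …~~~~~~[+]~~~~~~…
gen 3: q1 h=19  …~~~~~~[~]+~~~~~…
gen 4: q2 h=18  …~~~~~~[~]~+~~~~…
gen 5: q2 h=17  …~~~~~~[~]+~+~~~…
gen 6: q2 h=16  …~~~~~~[~]++~+~~…
gen 7: q2 h=15  …~~~~~~[~]+++~+~…
gen 8: q2 h=14  …~~~~~~[~]++++~+…
gen 9: q2 h=13  …~~~~~~[~]+++++~…
gen 10: q2 h=12  …~~~~~~[~]++++++…
gen 11: q2 h=11  …~~~~~~[~]++++++…
gen 12: q2 h=10  …~~~~~~[~]++++++…
gen 13: q2 h= 9  …~~~~~~[~]++++++…
gen 14: q2 h= 8  …~~~~~~[~]++++++…
gen 15: q2 h= 7  …~~~~~~[~]++++++…
gen 16: q2 h= 6  |~~~~~~[~]++++++…
gen 17: q2 h= 5  |~~~~~[~]++++++…
gen 18: q2 h= 4  |~~~~[~]++++++…
gen 19: q2 h= 3  |~~~[~]++++++…
gen 20: q2 h= 2  |~~[~]++++++…
gen 21: q2 h= 1  |~[~]++++++…
gen 22: q2 h= 0  |[~]++++++…
gen 23: q2 h= 0  |[+]++++++…
gen 24: q1 h= 0  |[+]++++++…
gen 25: q1 h= 1  |+[+]++++++…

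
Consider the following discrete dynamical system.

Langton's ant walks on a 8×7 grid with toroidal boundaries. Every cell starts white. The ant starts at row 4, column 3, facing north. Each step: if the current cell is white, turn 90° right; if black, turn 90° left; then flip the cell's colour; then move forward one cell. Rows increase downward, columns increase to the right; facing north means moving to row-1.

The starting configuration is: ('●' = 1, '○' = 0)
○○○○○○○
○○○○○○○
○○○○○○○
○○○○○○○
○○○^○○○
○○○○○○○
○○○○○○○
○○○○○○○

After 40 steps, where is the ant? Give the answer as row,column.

gen 0: ○○○○○○○
○○○○○○○
○○○○○○○
○○○○○○○
○○○^○○○
○○○○○○○
○○○○○○○
○○○○○○○
gen 1: ○○○○○○○
○○○○○○○
○○○○○○○
○○○○○○○
○○○●>○○
○○○○○○○
○○○○○○○
○○○○○○○
gen 2: ○○○○○○○
○○○○○○○
○○○○○○○
○○○○○○○
○○○●●○○
○○○○v○○
○○○○○○○
○○○○○○○
gen 3: ○○○○○○○
○○○○○○○
○○○○○○○
○○○○○○○
○○○●●○○
○○○<●○○
○○○○○○○
○○○○○○○
gen 4: ○○○○○○○
○○○○○○○
○○○○○○○
○○○○○○○
○○○^●○○
○○○●●○○
○○○○○○○
○○○○○○○
gen 5: ○○○○○○○
○○○○○○○
○○○○○○○
○○○○○○○
○○<○●○○
○○○●●○○
○○○○○○○
○○○○○○○
gen 6: ○○○○○○○
○○○○○○○
○○○○○○○
○○^○○○○
○○●○●○○
○○○●●○○
○○○○○○○
○○○○○○○
gen 7: ○○○○○○○
○○○○○○○
○○○○○○○
○○●>○○○
○○●○●○○
○○○●●○○
○○○○○○○
○○○○○○○
gen 8: ○○○○○○○
○○○○○○○
○○○○○○○
○○●●○○○
○○●v●○○
○○○●●○○
○○○○○○○
○○○○○○○
gen 9: ○○○○○○○
○○○○○○○
○○○○○○○
○○●●○○○
○○<●●○○
○○○●●○○
○○○○○○○
○○○○○○○
gen 10: ○○○○○○○
○○○○○○○
○○○○○○○
○○●●○○○
○○○●●○○
○○v●●○○
○○○○○○○
○○○○○○○
gen 11: ○○○○○○○
○○○○○○○
○○○○○○○
○○●●○○○
○○○●●○○
○<●●●○○
○○○○○○○
○○○○○○○
gen 12: ○○○○○○○
○○○○○○○
○○○○○○○
○○●●○○○
○^○●●○○
○●●●●○○
○○○○○○○
○○○○○○○
gen 13: ○○○○○○○
○○○○○○○
○○○○○○○
○○●●○○○
○●>●●○○
○●●●●○○
○○○○○○○
○○○○○○○
gen 14: ○○○○○○○
○○○○○○○
○○○○○○○
○○●●○○○
○●●●●○○
○●v●●○○
○○○○○○○
○○○○○○○
gen 15: ○○○○○○○
○○○○○○○
○○○○○○○
○○●●○○○
○●●●●○○
○●○>●○○
○○○○○○○
○○○○○○○
gen 16: ○○○○○○○
○○○○○○○
○○○○○○○
○○●●○○○
○●●^●○○
○●○○●○○
○○○○○○○
○○○○○○○
gen 17: ○○○○○○○
○○○○○○○
○○○○○○○
○○●●○○○
○●<○●○○
○●○○●○○
○○○○○○○
○○○○○○○
gen 18: ○○○○○○○
○○○○○○○
○○○○○○○
○○●●○○○
○●○○●○○
○●v○●○○
○○○○○○○
○○○○○○○
gen 19: ○○○○○○○
○○○○○○○
○○○○○○○
○○●●○○○
○●○○●○○
○<●○●○○
○○○○○○○
○○○○○○○
gen 20: ○○○○○○○
○○○○○○○
○○○○○○○
○○●●○○○
○●○○●○○
○○●○●○○
○v○○○○○
○○○○○○○
gen 21: ○○○○○○○
○○○○○○○
○○○○○○○
○○●●○○○
○●○○●○○
○○●○●○○
<●○○○○○
○○○○○○○
gen 22: ○○○○○○○
○○○○○○○
○○○○○○○
○○●●○○○
○●○○●○○
^○●○●○○
●●○○○○○
○○○○○○○
gen 23: ○○○○○○○
○○○○○○○
○○○○○○○
○○●●○○○
○●○○●○○
●>●○●○○
●●○○○○○
○○○○○○○
gen 24: ○○○○○○○
○○○○○○○
○○○○○○○
○○●●○○○
○●○○●○○
●●●○●○○
●v○○○○○
○○○○○○○
gen 25: ○○○○○○○
○○○○○○○
○○○○○○○
○○●●○○○
○●○○●○○
●●●○●○○
●○>○○○○
○○○○○○○
gen 26: ○○○○○○○
○○○○○○○
○○○○○○○
○○●●○○○
○●○○●○○
●●●○●○○
●○●○○○○
○○v○○○○
gen 27: ○○○○○○○
○○○○○○○
○○○○○○○
○○●●○○○
○●○○●○○
●●●○●○○
●○●○○○○
○<●○○○○
gen 28: ○○○○○○○
○○○○○○○
○○○○○○○
○○●●○○○
○●○○●○○
●●●○●○○
●^●○○○○
○●●○○○○
gen 29: ○○○○○○○
○○○○○○○
○○○○○○○
○○●●○○○
○●○○●○○
●●●○●○○
●●>○○○○
○●●○○○○
gen 30: ○○○○○○○
○○○○○○○
○○○○○○○
○○●●○○○
○●○○●○○
●●^○●○○
●●○○○○○
○●●○○○○
gen 31: ○○○○○○○
○○○○○○○
○○○○○○○
○○●●○○○
○●○○●○○
●<○○●○○
●●○○○○○
○●●○○○○
gen 32: ○○○○○○○
○○○○○○○
○○○○○○○
○○●●○○○
○●○○●○○
●○○○●○○
●v○○○○○
○●●○○○○
gen 33: ○○○○○○○
○○○○○○○
○○○○○○○
○○●●○○○
○●○○●○○
●○○○●○○
●○>○○○○
○●●○○○○
gen 34: ○○○○○○○
○○○○○○○
○○○○○○○
○○●●○○○
○●○○●○○
●○○○●○○
●○●○○○○
○●v○○○○
gen 35: ○○○○○○○
○○○○○○○
○○○○○○○
○○●●○○○
○●○○●○○
●○○○●○○
●○●○○○○
○●○>○○○
gen 36: ○○○v○○○
○○○○○○○
○○○○○○○
○○●●○○○
○●○○●○○
●○○○●○○
●○●○○○○
○●○●○○○
gen 37: ○○<●○○○
○○○○○○○
○○○○○○○
○○●●○○○
○●○○●○○
●○○○●○○
●○●○○○○
○●○●○○○
gen 38: ○○●●○○○
○○○○○○○
○○○○○○○
○○●●○○○
○●○○●○○
●○○○●○○
●○●○○○○
○●^●○○○
gen 39: ○○●●○○○
○○○○○○○
○○○○○○○
○○●●○○○
○●○○●○○
●○○○●○○
●○●○○○○
○●●>○○○
gen 40: ○○●●○○○
○○○○○○○
○○○○○○○
○○●●○○○
○●○○●○○
●○○○●○○
●○●^○○○
○●●○○○○

6,3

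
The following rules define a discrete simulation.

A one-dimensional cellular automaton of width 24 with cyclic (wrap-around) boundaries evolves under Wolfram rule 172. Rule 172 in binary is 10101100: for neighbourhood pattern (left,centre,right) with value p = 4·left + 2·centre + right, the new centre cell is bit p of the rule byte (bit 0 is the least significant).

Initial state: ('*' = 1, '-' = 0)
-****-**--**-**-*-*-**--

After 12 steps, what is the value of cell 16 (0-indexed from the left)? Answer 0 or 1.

gen 0: -****-**--**-**-*-*-**--
gen 1: -***-**---*-**-******---
gen 2: -**-**----***-******----
gen 3: -*-**-----**-******-----
gen 4: -***------*-******------
gen 5: -**-------*******-------
gen 6: -*--------******--------
gen 7: -*--------*****---------
gen 8: -*--------****----------
gen 9: -*--------***-----------
gen 10: -*--------**------------
gen 11: -*--------*-------------
gen 12: -*--------*-------------

0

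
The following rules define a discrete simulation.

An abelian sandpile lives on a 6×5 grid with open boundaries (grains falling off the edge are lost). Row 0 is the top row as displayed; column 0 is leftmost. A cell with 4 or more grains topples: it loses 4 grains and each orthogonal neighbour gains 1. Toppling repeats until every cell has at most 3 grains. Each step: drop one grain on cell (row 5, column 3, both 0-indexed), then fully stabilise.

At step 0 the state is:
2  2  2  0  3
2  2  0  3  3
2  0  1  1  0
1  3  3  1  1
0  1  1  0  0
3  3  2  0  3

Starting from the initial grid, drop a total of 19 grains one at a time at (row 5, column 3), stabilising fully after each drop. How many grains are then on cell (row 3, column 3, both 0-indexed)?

3

k=0  2  2  2  0  3
2  2  0  3  3
2  0  1  1  0
1  3  3  1  1
0  1  1  0  0
3  3  2  0  3
k=1  2  2  2  0  3
2  2  0  3  3
2  0  1  1  0
1  3  3  1  1
0  1  1  0  0
3  3  2  1  3
k=2  2  2  2  0  3
2  2  0  3  3
2  0  1  1  0
1  3  3  1  1
0  1  1  0  0
3  3  2  2  3
k=3  2  2  2  0  3
2  2  0  3  3
2  0  1  1  0
1  3  3  1  1
0  1  1  0  0
3  3  2  3  3
k=4  2  2  2  0  3
2  2  0  3  3
2  0  1  1  0
1  3  3  1  1
0  1  1  1  1
3  3  3  1  0
k=5  2  2  2  0  3
2  2  0  3  3
2  0  1  1  0
1  3  3  1  1
0  1  1  1  1
3  3  3  2  0
k=6  2  2  2  0  3
2  2  0  3  3
2  0  1  1  0
1  3  3  1  1
0  1  1  1  1
3  3  3  3  0
k=7  2  2  2  0  3
2  2  0  3  3
2  0  1  1  0
1  3  3  1  1
1  2  2  2  1
0  1  1  1  1
k=8  2  2  2  0  3
2  2  0  3  3
2  0  1  1  0
1  3  3  1  1
1  2  2  2  1
0  1  1  2  1
k=9  2  2  2  0  3
2  2  0  3  3
2  0  1  1  0
1  3  3  1  1
1  2  2  2  1
0  1  1  3  1
k=10  2  2  2  0  3
2  2  0  3  3
2  0  1  1  0
1  3  3  1  1
1  2  2  3  1
0  1  2  0  2
k=11  2  2  2  0  3
2  2  0  3  3
2  0  1  1  0
1  3  3  1  1
1  2  2  3  1
0  1  2  1  2
k=12  2  2  2  0  3
2  2  0  3  3
2  0  1  1  0
1  3  3  1  1
1  2  2  3  1
0  1  2  2  2
k=13  2  2  2  0  3
2  2  0  3  3
2  0  1  1  0
1  3  3  1  1
1  2  2  3  1
0  1  2  3  2
k=14  2  2  2  0  3
2  2  0  3  3
2  0  1  1  0
1  3  3  2  1
1  2  3  0  2
0  1  3  1  3
k=15  2  2  2  0  3
2  2  0  3  3
2  0  1  1  0
1  3  3  2  1
1  2  3  0  2
0  1  3  2  3
k=16  2  2  2  0  3
2  2  0  3  3
2  0  1  1  0
1  3  3  2  1
1  2  3  0  2
0  1  3  3  3
k=17  2  2  2  0  3
2  2  0  3  3
2  1  2  1  0
2  1  1  3  1
2  0  2  2  3
0  3  1  2  0
k=18  2  2  2  0  3
2  2  0  3  3
2  1  2  1  0
2  1  1  3  1
2  0  2  2  3
0  3  1  3  0
k=19  2  2  2  0  3
2  2  0  3  3
2  1  2  1  0
2  1  1  3  1
2  0  2  3  3
0  3  2  0  1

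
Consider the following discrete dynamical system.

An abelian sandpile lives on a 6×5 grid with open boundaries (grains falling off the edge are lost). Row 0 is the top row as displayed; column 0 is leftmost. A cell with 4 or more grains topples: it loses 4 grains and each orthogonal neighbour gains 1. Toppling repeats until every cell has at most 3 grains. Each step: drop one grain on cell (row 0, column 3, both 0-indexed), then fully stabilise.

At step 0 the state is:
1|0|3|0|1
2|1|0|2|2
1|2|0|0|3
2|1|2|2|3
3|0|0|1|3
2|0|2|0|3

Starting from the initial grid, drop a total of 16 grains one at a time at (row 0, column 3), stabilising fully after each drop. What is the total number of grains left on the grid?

t=0: 1|0|3|0|1
2|1|0|2|2
1|2|0|0|3
2|1|2|2|3
3|0|0|1|3
2|0|2|0|3
t=1: 1|0|3|1|1
2|1|0|2|2
1|2|0|0|3
2|1|2|2|3
3|0|0|1|3
2|0|2|0|3
t=2: 1|0|3|2|1
2|1|0|2|2
1|2|0|0|3
2|1|2|2|3
3|0|0|1|3
2|0|2|0|3
t=3: 1|0|3|3|1
2|1|0|2|2
1|2|0|0|3
2|1|2|2|3
3|0|0|1|3
2|0|2|0|3
t=4: 1|1|0|1|2
2|1|1|3|2
1|2|0|0|3
2|1|2|2|3
3|0|0|1|3
2|0|2|0|3
t=5: 1|1|0|2|2
2|1|1|3|2
1|2|0|0|3
2|1|2|2|3
3|0|0|1|3
2|0|2|0|3
t=6: 1|1|0|3|2
2|1|1|3|2
1|2|0|0|3
2|1|2|2|3
3|0|0|1|3
2|0|2|0|3
t=7: 1|1|1|1|3
2|1|2|0|3
1|2|0|1|3
2|1|2|2|3
3|0|0|1|3
2|0|2|0|3
t=8: 1|1|1|2|3
2|1|2|0|3
1|2|0|1|3
2|1|2|2|3
3|0|0|1|3
2|0|2|0|3
t=9: 1|1|1|3|3
2|1|2|0|3
1|2|0|1|3
2|1|2|2|3
3|0|0|1|3
2|0|2|0|3
t=10: 1|1|2|1|1
2|1|2|2|1
1|2|0|2|1
2|1|2|3|1
3|0|0|2|1
2|0|2|1|0
t=11: 1|1|2|2|1
2|1|2|2|1
1|2|0|2|1
2|1|2|3|1
3|0|0|2|1
2|0|2|1|0
t=12: 1|1|2|3|1
2|1|2|2|1
1|2|0|2|1
2|1|2|3|1
3|0|0|2|1
2|0|2|1|0
t=13: 1|1|3|0|2
2|1|2|3|1
1|2|0|2|1
2|1|2|3|1
3|0|0|2|1
2|0|2|1|0
t=14: 1|1|3|1|2
2|1|2|3|1
1|2|0|2|1
2|1|2|3|1
3|0|0|2|1
2|0|2|1|0
t=15: 1|1|3|2|2
2|1|2|3|1
1|2|0|2|1
2|1|2|3|1
3|0|0|2|1
2|0|2|1|0
t=16: 1|1|3|3|2
2|1|2|3|1
1|2|0|2|1
2|1|2|3|1
3|0|0|2|1
2|0|2|1|0

45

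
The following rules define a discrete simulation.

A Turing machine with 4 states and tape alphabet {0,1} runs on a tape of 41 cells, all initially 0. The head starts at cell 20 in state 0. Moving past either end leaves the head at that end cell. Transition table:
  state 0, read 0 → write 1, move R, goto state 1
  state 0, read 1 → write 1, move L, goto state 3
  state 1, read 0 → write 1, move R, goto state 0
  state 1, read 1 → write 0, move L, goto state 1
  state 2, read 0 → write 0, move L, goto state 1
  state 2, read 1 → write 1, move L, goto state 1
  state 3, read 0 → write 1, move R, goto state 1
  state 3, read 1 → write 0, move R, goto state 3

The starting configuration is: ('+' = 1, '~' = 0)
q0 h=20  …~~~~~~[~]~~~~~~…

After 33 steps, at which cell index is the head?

[0] q0 h=20  …~~~~~~[~]~~~~~~…
[1] q1 h=21  …~~~~~+[~]~~~~~~…
[2] q0 h=22  …~~~~++[~]~~~~~~…
[3] q1 h=23  …~~~+++[~]~~~~~~…
[4] q0 h=24  …~~++++[~]~~~~~~…
[5] q1 h=25  …~+++++[~]~~~~~~…
[6] q0 h=26  …++++++[~]~~~~~~…
[7] q1 h=27  …++++++[~]~~~~~~…
[8] q0 h=28  …++++++[~]~~~~~~…
[9] q1 h=29  …++++++[~]~~~~~~…
[10] q0 h=30  …++++++[~]~~~~~~…
[11] q1 h=31  …++++++[~]~~~~~~…
[12] q0 h=32  …++++++[~]~~~~~~…
[13] q1 h=33  …++++++[~]~~~~~~…
[14] q0 h=34  …++++++[~]~~~~~~|
[15] q1 h=35  …++++++[~]~~~~~|
[16] q0 h=36  …++++++[~]~~~~|
[17] q1 h=37  …++++++[~]~~~|
[18] q0 h=38  …++++++[~]~~|
[19] q1 h=39  …++++++[~]~|
[20] q0 h=40  …++++++[~]|
[21] q1 h=40  …++++++[+]|
[22] q1 h=39  …++++++[+]~|
[23] q1 h=38  …++++++[+]~~|
[24] q1 h=37  …++++++[+]~~~|
[25] q1 h=36  …++++++[+]~~~~|
[26] q1 h=35  …++++++[+]~~~~~|
[27] q1 h=34  …++++++[+]~~~~~~|
[28] q1 h=33  …++++++[+]~~~~~~…
[29] q1 h=32  …++++++[+]~~~~~~…
[30] q1 h=31  …++++++[+]~~~~~~…
[31] q1 h=30  …++++++[+]~~~~~~…
[32] q1 h=29  …++++++[+]~~~~~~…
[33] q1 h=28  …++++++[+]~~~~~~…

28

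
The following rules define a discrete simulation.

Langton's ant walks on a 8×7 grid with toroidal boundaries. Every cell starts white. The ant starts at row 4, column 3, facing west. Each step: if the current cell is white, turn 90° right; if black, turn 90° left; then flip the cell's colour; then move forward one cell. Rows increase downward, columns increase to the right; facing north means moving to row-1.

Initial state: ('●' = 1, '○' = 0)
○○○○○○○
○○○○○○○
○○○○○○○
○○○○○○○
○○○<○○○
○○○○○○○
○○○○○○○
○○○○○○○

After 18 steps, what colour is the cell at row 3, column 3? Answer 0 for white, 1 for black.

1

t=0: ○○○○○○○
○○○○○○○
○○○○○○○
○○○○○○○
○○○<○○○
○○○○○○○
○○○○○○○
○○○○○○○
t=1: ○○○○○○○
○○○○○○○
○○○○○○○
○○○^○○○
○○○●○○○
○○○○○○○
○○○○○○○
○○○○○○○
t=2: ○○○○○○○
○○○○○○○
○○○○○○○
○○○●>○○
○○○●○○○
○○○○○○○
○○○○○○○
○○○○○○○
t=3: ○○○○○○○
○○○○○○○
○○○○○○○
○○○●●○○
○○○●v○○
○○○○○○○
○○○○○○○
○○○○○○○
t=4: ○○○○○○○
○○○○○○○
○○○○○○○
○○○●●○○
○○○<●○○
○○○○○○○
○○○○○○○
○○○○○○○
t=5: ○○○○○○○
○○○○○○○
○○○○○○○
○○○●●○○
○○○○●○○
○○○v○○○
○○○○○○○
○○○○○○○
t=6: ○○○○○○○
○○○○○○○
○○○○○○○
○○○●●○○
○○○○●○○
○○<●○○○
○○○○○○○
○○○○○○○
t=7: ○○○○○○○
○○○○○○○
○○○○○○○
○○○●●○○
○○^○●○○
○○●●○○○
○○○○○○○
○○○○○○○
t=8: ○○○○○○○
○○○○○○○
○○○○○○○
○○○●●○○
○○●>●○○
○○●●○○○
○○○○○○○
○○○○○○○
t=9: ○○○○○○○
○○○○○○○
○○○○○○○
○○○●●○○
○○●●●○○
○○●v○○○
○○○○○○○
○○○○○○○
t=10: ○○○○○○○
○○○○○○○
○○○○○○○
○○○●●○○
○○●●●○○
○○●○>○○
○○○○○○○
○○○○○○○
t=11: ○○○○○○○
○○○○○○○
○○○○○○○
○○○●●○○
○○●●●○○
○○●○●○○
○○○○v○○
○○○○○○○
t=12: ○○○○○○○
○○○○○○○
○○○○○○○
○○○●●○○
○○●●●○○
○○●○●○○
○○○<●○○
○○○○○○○
t=13: ○○○○○○○
○○○○○○○
○○○○○○○
○○○●●○○
○○●●●○○
○○●^●○○
○○○●●○○
○○○○○○○
t=14: ○○○○○○○
○○○○○○○
○○○○○○○
○○○●●○○
○○●●●○○
○○●●>○○
○○○●●○○
○○○○○○○
t=15: ○○○○○○○
○○○○○○○
○○○○○○○
○○○●●○○
○○●●^○○
○○●●○○○
○○○●●○○
○○○○○○○
t=16: ○○○○○○○
○○○○○○○
○○○○○○○
○○○●●○○
○○●<○○○
○○●●○○○
○○○●●○○
○○○○○○○
t=17: ○○○○○○○
○○○○○○○
○○○○○○○
○○○●●○○
○○●○○○○
○○●v○○○
○○○●●○○
○○○○○○○
t=18: ○○○○○○○
○○○○○○○
○○○○○○○
○○○●●○○
○○●○○○○
○○●○>○○
○○○●●○○
○○○○○○○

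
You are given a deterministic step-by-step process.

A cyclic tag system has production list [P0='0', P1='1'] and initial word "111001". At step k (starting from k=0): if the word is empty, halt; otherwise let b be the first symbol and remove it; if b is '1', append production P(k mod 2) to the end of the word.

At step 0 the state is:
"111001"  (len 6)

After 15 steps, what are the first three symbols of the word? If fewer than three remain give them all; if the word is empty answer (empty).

step 0: "111001"  (len 6)
step 1: "110010"  (len 6)
step 2: "100101"  (len 6)
step 3: "001010"  (len 6)
step 4: "01010"  (len 5)
step 5: "1010"  (len 4)
step 6: "0101"  (len 4)
step 7: "101"  (len 3)
step 8: "011"  (len 3)
step 9: "11"  (len 2)
step 10: "11"  (len 2)
step 11: "10"  (len 2)
step 12: "01"  (len 2)
step 13: "1"  (len 1)
step 14: "1"  (len 1)
step 15: "0"  (len 1)

0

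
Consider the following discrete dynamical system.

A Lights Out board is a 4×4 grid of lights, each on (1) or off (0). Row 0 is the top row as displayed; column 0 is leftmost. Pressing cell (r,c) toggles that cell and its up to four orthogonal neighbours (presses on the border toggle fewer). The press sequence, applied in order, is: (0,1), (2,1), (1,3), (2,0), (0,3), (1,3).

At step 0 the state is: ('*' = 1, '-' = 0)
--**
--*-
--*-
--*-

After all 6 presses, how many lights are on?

k=0  --**
--*-
--*-
--*-
k=1  **-*
-**-
--*-
--*-
k=2  **-*
--*-
**--
-**-
k=3  **--
---*
**-*
-**-
k=4  **--
*--*
---*
***-
k=5  ****
*---
---*
***-
k=6  ***-
*-**
----
***-

9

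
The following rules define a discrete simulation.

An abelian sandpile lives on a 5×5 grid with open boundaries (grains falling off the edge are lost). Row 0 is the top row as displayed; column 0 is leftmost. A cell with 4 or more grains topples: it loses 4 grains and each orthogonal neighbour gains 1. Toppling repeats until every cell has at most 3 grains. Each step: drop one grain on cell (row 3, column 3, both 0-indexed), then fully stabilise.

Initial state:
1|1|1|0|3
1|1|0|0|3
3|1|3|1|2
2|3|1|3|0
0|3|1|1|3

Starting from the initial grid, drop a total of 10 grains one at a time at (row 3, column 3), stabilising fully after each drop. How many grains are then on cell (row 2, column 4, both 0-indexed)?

k=0  1|1|1|0|3
1|1|0|0|3
3|1|3|1|2
2|3|1|3|0
0|3|1|1|3
k=1  1|1|1|0|3
1|1|0|0|3
3|1|3|2|2
2|3|2|0|1
0|3|1|2|3
k=2  1|1|1|0|3
1|1|0|0|3
3|1|3|2|2
2|3|2|1|1
0|3|1|2|3
k=3  1|1|1|0|3
1|1|0|0|3
3|1|3|2|2
2|3|2|2|1
0|3|1|2|3
k=4  1|1|1|0|3
1|1|0|0|3
3|1|3|2|2
2|3|2|3|1
0|3|1|2|3
k=5  1|1|1|0|3
1|1|0|0|3
3|1|3|3|2
2|3|3|0|2
0|3|1|3|3
k=6  1|1|1|0|3
1|1|0|0|3
3|1|3|3|2
2|3|3|1|2
0|3|1|3|3
k=7  1|1|1|0|3
1|1|0|0|3
3|1|3|3|2
2|3|3|2|2
0|3|1|3|3
k=8  1|1|1|0|3
1|1|0|0|3
3|1|3|3|2
2|3|3|3|2
0|3|1|3|3
k=9  1|1|1|1|0
1|1|1|2|1
3|3|2|3|1
3|2|0|1|2
1|1|1|3|1
k=10  1|1|1|1|0
1|1|1|2|1
3|3|2|3|1
3|2|0|2|2
1|1|1|3|1

1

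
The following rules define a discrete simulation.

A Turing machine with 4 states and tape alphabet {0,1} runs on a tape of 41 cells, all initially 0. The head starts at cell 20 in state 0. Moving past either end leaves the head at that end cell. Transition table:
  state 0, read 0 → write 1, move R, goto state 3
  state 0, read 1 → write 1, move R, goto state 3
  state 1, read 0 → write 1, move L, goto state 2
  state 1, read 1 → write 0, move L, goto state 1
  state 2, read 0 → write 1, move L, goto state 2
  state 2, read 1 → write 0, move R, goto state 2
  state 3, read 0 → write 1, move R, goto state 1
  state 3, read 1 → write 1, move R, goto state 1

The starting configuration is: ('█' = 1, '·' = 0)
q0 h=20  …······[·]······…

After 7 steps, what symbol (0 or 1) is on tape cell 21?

0

k=0  q0 h=20  …······[·]······…
k=1  q3 h=21  …·····█[·]······…
k=2  q1 h=22  …····██[·]······…
k=3  q2 h=21  …·····█[█]█·····…
k=4  q2 h=22  …····█·[█]······…
k=5  q2 h=23  …···█··[·]······…
k=6  q2 h=22  …····█·[·]█·····…
k=7  q2 h=21  …·····█[·]██····…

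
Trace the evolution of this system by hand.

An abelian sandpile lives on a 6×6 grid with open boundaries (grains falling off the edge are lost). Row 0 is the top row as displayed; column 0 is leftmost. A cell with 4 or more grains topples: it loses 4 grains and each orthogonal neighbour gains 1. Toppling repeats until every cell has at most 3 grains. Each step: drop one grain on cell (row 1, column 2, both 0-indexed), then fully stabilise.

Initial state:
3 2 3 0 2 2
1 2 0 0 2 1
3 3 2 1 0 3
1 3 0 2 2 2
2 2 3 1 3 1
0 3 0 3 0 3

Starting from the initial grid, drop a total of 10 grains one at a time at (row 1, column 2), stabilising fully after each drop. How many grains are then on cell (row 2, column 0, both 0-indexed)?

2

step 0: 3 2 3 0 2 2
1 2 0 0 2 1
3 3 2 1 0 3
1 3 0 2 2 2
2 2 3 1 3 1
0 3 0 3 0 3
step 1: 3 2 3 0 2 2
1 2 1 0 2 1
3 3 2 1 0 3
1 3 0 2 2 2
2 2 3 1 3 1
0 3 0 3 0 3
step 2: 3 2 3 0 2 2
1 2 2 0 2 1
3 3 2 1 0 3
1 3 0 2 2 2
2 2 3 1 3 1
0 3 0 3 0 3
step 3: 3 2 3 0 2 2
1 2 3 0 2 1
3 3 2 1 0 3
1 3 0 2 2 2
2 2 3 1 3 1
0 3 0 3 0 3
step 4: 3 3 0 1 2 2
1 3 1 1 2 1
3 3 3 1 0 3
1 3 0 2 2 2
2 2 3 1 3 1
0 3 0 3 0 3
step 5: 3 3 0 1 2 2
1 3 2 1 2 1
3 3 3 1 0 3
1 3 0 2 2 2
2 2 3 1 3 1
0 3 0 3 0 3
step 6: 3 3 0 1 2 2
1 3 3 1 2 1
3 3 3 1 0 3
1 3 0 2 2 2
2 2 3 1 3 1
0 3 0 3 0 3
step 7: 1 1 2 1 2 2
0 3 2 2 2 1
1 3 1 2 0 3
3 0 2 2 2 2
2 3 3 1 3 1
0 3 0 3 0 3
step 8: 1 1 2 1 2 2
0 3 3 2 2 1
1 3 1 2 0 3
3 0 2 2 2 2
2 3 3 1 3 1
0 3 0 3 0 3
step 9: 1 2 3 1 2 2
1 1 1 3 2 1
2 0 3 2 0 3
3 1 2 2 2 2
2 3 3 1 3 1
0 3 0 3 0 3
step 10: 1 2 3 1 2 2
1 1 2 3 2 1
2 0 3 2 0 3
3 1 2 2 2 2
2 3 3 1 3 1
0 3 0 3 0 3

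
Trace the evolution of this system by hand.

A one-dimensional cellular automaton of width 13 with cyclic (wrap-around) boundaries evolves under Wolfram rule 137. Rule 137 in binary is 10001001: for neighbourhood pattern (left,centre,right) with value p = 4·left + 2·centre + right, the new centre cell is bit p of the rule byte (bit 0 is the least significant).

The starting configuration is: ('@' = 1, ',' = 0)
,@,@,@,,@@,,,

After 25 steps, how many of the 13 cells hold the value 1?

t=0: ,@,@,@,,@@,,,
t=1: ,,,,,,,,@,,@@
t=2: ,@@@@@@,,,,@,
t=3: ,@@@@@,,@@,,,
t=4: ,@@@@,,,@,,@@
t=5: ,@@@,,@,,,,@,
t=6: ,@@,,,,,@@,,,
t=7: ,@,,@@@,@,,@@
t=8: ,,,,@@,,,,,@,
t=9: @@@,@,,@@@,,,
t=10: @@,,,,,@@,,@,
t=11: @,,@@@,@,,,,,
t=12: ,,,@@,,,,@@@,
t=13: @@,@,,@@,@@,,
t=14: @,,,,,@,,@,,,
t=15: ,,@@@,,,,,,@,
t=16: @,@@,,@@@@,,,
t=17: ,,@,,,@@@,,@,
t=18: @,,,@,@@,,,,,
t=19: ,,@,,,@,,@@@,
t=20: @,,,@,,,,@@,,
t=21: ,,@,,,@@,@,,,
t=22: @,,,@,@,,,,@@
t=23: ,,@,,,,,@@,@@
t=24: ,,,,@@@,@,,@,
t=25: @@@,@@,,,,,,,

5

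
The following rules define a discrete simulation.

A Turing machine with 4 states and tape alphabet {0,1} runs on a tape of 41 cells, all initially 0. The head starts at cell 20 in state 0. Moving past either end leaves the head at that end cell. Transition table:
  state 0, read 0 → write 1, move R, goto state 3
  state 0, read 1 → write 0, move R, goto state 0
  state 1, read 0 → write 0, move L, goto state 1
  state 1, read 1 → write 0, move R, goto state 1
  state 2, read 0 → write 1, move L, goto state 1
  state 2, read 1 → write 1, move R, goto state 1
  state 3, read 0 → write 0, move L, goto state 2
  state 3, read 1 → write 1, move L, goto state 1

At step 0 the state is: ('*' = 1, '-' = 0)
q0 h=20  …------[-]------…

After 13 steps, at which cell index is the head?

13

gen 0: q0 h=20  …------[-]------…
gen 1: q3 h=21  …-----*[-]------…
gen 2: q2 h=20  …------[*]------…
gen 3: q1 h=21  …-----*[-]------…
gen 4: q1 h=20  …------[*]------…
gen 5: q1 h=21  …------[-]------…
gen 6: q1 h=20  …------[-]------…
gen 7: q1 h=19  …------[-]------…
gen 8: q1 h=18  …------[-]------…
gen 9: q1 h=17  …------[-]------…
gen 10: q1 h=16  …------[-]------…
gen 11: q1 h=15  …------[-]------…
gen 12: q1 h=14  …------[-]------…
gen 13: q1 h=13  …------[-]------…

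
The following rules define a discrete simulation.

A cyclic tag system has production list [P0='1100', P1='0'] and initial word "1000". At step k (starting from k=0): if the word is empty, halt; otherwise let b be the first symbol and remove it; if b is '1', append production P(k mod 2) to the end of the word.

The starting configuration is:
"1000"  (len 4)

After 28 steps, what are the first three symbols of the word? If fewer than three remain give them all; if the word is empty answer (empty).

110

step 0: "1000"  (len 4)
step 1: "0001100"  (len 7)
step 2: "001100"  (len 6)
step 3: "01100"  (len 5)
step 4: "1100"  (len 4)
step 5: "1001100"  (len 7)
step 6: "0011000"  (len 7)
step 7: "011000"  (len 6)
step 8: "11000"  (len 5)
step 9: "10001100"  (len 8)
step 10: "00011000"  (len 8)
step 11: "0011000"  (len 7)
step 12: "011000"  (len 6)
step 13: "11000"  (len 5)
step 14: "10000"  (len 5)
step 15: "00001100"  (len 8)
step 16: "0001100"  (len 7)
step 17: "001100"  (len 6)
step 18: "01100"  (len 5)
step 19: "1100"  (len 4)
step 20: "1000"  (len 4)
step 21: "0001100"  (len 7)
step 22: "001100"  (len 6)
step 23: "01100"  (len 5)
step 24: "1100"  (len 4)
step 25: "1001100"  (len 7)
step 26: "0011000"  (len 7)
step 27: "011000"  (len 6)
step 28: "11000"  (len 5)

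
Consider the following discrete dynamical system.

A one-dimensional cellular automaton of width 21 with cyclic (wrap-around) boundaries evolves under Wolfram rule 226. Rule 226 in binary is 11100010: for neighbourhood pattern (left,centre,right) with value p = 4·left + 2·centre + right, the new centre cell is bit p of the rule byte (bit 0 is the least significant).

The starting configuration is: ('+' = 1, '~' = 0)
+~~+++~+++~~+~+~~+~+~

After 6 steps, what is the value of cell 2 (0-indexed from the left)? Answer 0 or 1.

0

step 0: +~~+++~+++~~+~+~~+~+~
step 1: ~~+~+++~++~+~+~~+~+~+
step 2: ~+~+~+++~++~+~~+~+~+~
step 3: +~+~+~+++~++~~+~+~+~~
step 4: ~+~+~+~+++~+~+~+~+~~+
step 5: +~+~+~+~+++~+~+~+~~+~
step 6: ~+~+~+~+~+++~+~+~~+~+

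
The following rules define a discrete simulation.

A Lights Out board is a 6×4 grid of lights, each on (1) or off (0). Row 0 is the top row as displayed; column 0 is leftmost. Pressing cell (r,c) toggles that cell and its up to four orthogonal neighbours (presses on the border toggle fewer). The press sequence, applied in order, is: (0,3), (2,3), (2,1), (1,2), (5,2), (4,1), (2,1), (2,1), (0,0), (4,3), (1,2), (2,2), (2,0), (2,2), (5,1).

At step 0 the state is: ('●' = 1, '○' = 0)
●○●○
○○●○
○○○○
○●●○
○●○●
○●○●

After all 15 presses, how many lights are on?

13

0) ●○●○
○○●○
○○○○
○●●○
○●○●
○●○●
1) ●○○●
○○●●
○○○○
○●●○
○●○●
○●○●
2) ●○○●
○○●○
○○●●
○●●●
○●○●
○●○●
3) ●○○●
○●●○
●●○●
○○●●
○●○●
○●○●
4) ●○●●
○○○●
●●●●
○○●●
○●○●
○●○●
5) ●○●●
○○○●
●●●●
○○●●
○●●●
○○●○
6) ●○●●
○○○●
●●●●
○●●●
●○○●
○●●○
7) ●○●●
○●○●
○○○●
○○●●
●○○●
○●●○
8) ●○●●
○○○●
●●●●
○●●●
●○○●
○●●○
9) ○●●●
●○○●
●●●●
○●●●
●○○●
○●●○
10) ○●●●
●○○●
●●●●
○●●○
●○●○
○●●●
11) ○●○●
●●●○
●●○●
○●●○
●○●○
○●●●
12) ○●○●
●●○○
●○●○
○●○○
●○●○
○●●●
13) ○●○●
○●○○
○●●○
●●○○
●○●○
○●●●
14) ○●○●
○●●○
○○○●
●●●○
●○●○
○●●●
15) ○●○●
○●●○
○○○●
●●●○
●●●○
●○○●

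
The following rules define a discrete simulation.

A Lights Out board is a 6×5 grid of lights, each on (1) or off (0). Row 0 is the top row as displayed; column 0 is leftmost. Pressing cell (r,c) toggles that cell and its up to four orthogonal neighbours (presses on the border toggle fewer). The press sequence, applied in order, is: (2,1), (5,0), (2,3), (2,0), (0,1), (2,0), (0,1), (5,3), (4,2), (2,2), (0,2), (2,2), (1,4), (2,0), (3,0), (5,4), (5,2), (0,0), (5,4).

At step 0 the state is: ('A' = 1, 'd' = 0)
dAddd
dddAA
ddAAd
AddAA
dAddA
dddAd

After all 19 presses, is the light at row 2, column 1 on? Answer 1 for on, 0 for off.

t=0: dAddd
dddAA
ddAAd
AddAA
dAddA
dddAd
t=1: dAddd
dAdAA
AAdAd
AAdAA
dAddA
dddAd
t=2: dAddd
dAdAA
AAdAd
AAdAA
AAddA
AAdAd
t=3: dAddd
dAddA
AAAdA
AAddA
AAddA
AAdAd
t=4: dAddd
AAddA
ddAdA
dAddA
AAddA
AAdAd
t=5: AdAdd
AdddA
ddAdA
dAddA
AAddA
AAdAd
t=6: AdAdd
ddddA
AAAdA
AAddA
AAddA
AAdAd
t=7: dAddd
dAddA
AAAdA
AAddA
AAddA
AAdAd
t=8: dAddd
dAddA
AAAdA
AAddA
AAdAA
AAAdA
t=9: dAddd
dAddA
AAAdA
AAAdA
AdAdA
AAddA
t=10: dAddd
dAAdA
AddAA
AAddA
AdAdA
AAddA
t=11: ddAAd
dAddA
AddAA
AAddA
AdAdA
AAddA
t=12: ddAAd
dAAdA
AAAdA
AAAdA
AdAdA
AAddA
t=13: ddAAA
dAAAd
AAAdd
AAAdA
AdAdA
AAddA
t=14: ddAAA
AAAAd
ddAdd
dAAdA
AdAdA
AAddA
t=15: ddAAA
AAAAd
AdAdd
AdAdA
ddAdA
AAddA
t=16: ddAAA
AAAAd
AdAdd
AdAdA
ddAdd
AAdAd
t=17: ddAAA
AAAAd
AdAdd
AdAdA
ddddd
AdAdd
t=18: AAAAA
dAAAd
AdAdd
AdAdA
ddddd
AdAdd
t=19: AAAAA
dAAAd
AdAdd
AdAdA
ddddA
AdAAA

0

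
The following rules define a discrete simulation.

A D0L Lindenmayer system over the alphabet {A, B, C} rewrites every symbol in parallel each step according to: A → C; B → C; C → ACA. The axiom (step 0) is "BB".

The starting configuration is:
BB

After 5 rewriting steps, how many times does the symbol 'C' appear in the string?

step 0: BB
step 1: CC
step 2: ACAACA
step 3: CACACCACAC
step 4: ACACACACACAACACACACACA
step 5: CACACACACACACACACACACCACACACACACACACACACAC

22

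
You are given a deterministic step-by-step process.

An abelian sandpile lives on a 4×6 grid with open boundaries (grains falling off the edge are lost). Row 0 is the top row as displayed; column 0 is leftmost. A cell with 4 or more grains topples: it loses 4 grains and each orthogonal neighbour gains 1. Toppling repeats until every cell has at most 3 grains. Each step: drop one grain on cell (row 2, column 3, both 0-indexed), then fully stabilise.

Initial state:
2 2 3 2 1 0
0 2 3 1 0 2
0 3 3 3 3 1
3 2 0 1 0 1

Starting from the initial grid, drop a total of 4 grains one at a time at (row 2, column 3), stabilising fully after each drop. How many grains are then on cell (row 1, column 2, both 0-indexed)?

3

t=0: 2 2 3 2 1 0
0 2 3 1 0 2
0 3 3 3 3 1
3 2 0 1 0 1
t=1: 3 0 1 3 1 0
1 1 2 3 1 2
1 1 2 2 0 2
3 3 1 2 1 1
t=2: 3 0 1 3 1 0
1 1 2 3 1 2
1 1 2 3 0 2
3 3 1 2 1 1
t=3: 3 0 2 0 2 0
1 1 3 1 2 2
1 1 3 1 1 2
3 3 1 3 1 1
t=4: 3 0 2 0 2 0
1 1 3 1 2 2
1 1 3 2 1 2
3 3 1 3 1 1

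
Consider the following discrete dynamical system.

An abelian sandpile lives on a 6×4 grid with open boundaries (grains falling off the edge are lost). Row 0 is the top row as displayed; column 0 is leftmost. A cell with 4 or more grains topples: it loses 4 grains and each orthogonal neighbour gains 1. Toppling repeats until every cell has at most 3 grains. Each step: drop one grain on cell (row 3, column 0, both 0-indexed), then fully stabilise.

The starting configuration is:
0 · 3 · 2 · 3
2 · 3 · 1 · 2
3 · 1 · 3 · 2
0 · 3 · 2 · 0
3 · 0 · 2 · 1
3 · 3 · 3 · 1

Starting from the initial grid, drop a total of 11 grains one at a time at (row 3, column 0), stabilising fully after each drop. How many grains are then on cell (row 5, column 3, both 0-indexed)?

2

[0] 0 · 3 · 2 · 3
2 · 3 · 1 · 2
3 · 1 · 3 · 2
0 · 3 · 2 · 0
3 · 0 · 2 · 1
3 · 3 · 3 · 1
[1] 0 · 3 · 2 · 3
2 · 3 · 1 · 2
3 · 1 · 3 · 2
1 · 3 · 2 · 0
3 · 0 · 2 · 1
3 · 3 · 3 · 1
[2] 0 · 3 · 2 · 3
2 · 3 · 1 · 2
3 · 1 · 3 · 2
2 · 3 · 2 · 0
3 · 0 · 2 · 1
3 · 3 · 3 · 1
[3] 0 · 3 · 2 · 3
2 · 3 · 1 · 2
3 · 1 · 3 · 2
3 · 3 · 2 · 0
3 · 0 · 2 · 1
3 · 3 · 3 · 1
[4] 0 · 3 · 2 · 3
3 · 3 · 1 · 2
0 · 3 · 3 · 2
3 · 0 · 3 · 0
1 · 3 · 3 · 1
1 · 1 · 0 · 2
[5] 0 · 3 · 2 · 3
3 · 3 · 1 · 2
1 · 3 · 3 · 2
0 · 1 · 3 · 0
2 · 3 · 3 · 1
1 · 1 · 0 · 2
[6] 0 · 3 · 2 · 3
3 · 3 · 1 · 2
1 · 3 · 3 · 2
1 · 1 · 3 · 0
2 · 3 · 3 · 1
1 · 1 · 0 · 2
[7] 0 · 3 · 2 · 3
3 · 3 · 1 · 2
1 · 3 · 3 · 2
2 · 1 · 3 · 0
2 · 3 · 3 · 1
1 · 1 · 0 · 2
[8] 0 · 3 · 2 · 3
3 · 3 · 1 · 2
1 · 3 · 3 · 2
3 · 1 · 3 · 0
2 · 3 · 3 · 1
1 · 1 · 0 · 2
[9] 0 · 3 · 2 · 3
3 · 3 · 1 · 2
2 · 3 · 3 · 2
0 · 2 · 3 · 0
3 · 3 · 3 · 1
1 · 1 · 0 · 2
[10] 0 · 3 · 2 · 3
3 · 3 · 1 · 2
2 · 3 · 3 · 2
1 · 2 · 3 · 0
3 · 3 · 3 · 1
1 · 1 · 0 · 2
[11] 0 · 3 · 2 · 3
3 · 3 · 1 · 2
2 · 3 · 3 · 2
2 · 2 · 3 · 0
3 · 3 · 3 · 1
1 · 1 · 0 · 2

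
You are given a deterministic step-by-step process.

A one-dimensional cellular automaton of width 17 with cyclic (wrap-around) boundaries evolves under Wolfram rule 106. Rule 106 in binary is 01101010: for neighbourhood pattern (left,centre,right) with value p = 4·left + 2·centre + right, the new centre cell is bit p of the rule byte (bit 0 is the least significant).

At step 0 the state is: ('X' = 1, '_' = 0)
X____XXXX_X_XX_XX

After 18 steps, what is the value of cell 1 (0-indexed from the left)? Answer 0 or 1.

k=0  X____XXXX_X_XX_XX
k=1  X___XX__XX_XXXXX_
k=2  ___XXX_XXXXX___XX
k=3  __XX_XXX___X__XXX
k=4  _XXXXX_X__X__XX_X
k=5  XX___XX__X__XXXX_
k=6  XX__XXX_X__XX__XX
k=7  _X_XX_XX__XXX_XX_
k=8  X_XXXXXX_XX_XXXX_
k=9  _XX____XXXXXX__XX
k=10  XXX___XX____X_XXX
k=11  __X__XXX___X_XX__
k=12  _X__XX_X__X_XXX__
k=13  X__XXXX__X_XX_X__
k=14  __XX__X_X_XXXX__X
k=15  _XXX_X_X_XX__X_X_
k=16  XX_XX_X_XXX_X_X__
k=17  XXXXXX_XX_XX_X__X
k=18  _____XXXXXXXX__XX

0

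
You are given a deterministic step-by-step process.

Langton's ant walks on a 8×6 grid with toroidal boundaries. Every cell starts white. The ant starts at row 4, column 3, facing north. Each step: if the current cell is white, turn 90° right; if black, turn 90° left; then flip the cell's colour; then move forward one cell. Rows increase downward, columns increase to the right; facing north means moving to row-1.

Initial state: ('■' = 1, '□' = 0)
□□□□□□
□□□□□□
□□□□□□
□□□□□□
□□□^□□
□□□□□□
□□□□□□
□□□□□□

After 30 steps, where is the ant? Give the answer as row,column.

5,2

k=0  □□□□□□
□□□□□□
□□□□□□
□□□□□□
□□□^□□
□□□□□□
□□□□□□
□□□□□□
k=1  □□□□□□
□□□□□□
□□□□□□
□□□□□□
□□□■>□
□□□□□□
□□□□□□
□□□□□□
k=2  □□□□□□
□□□□□□
□□□□□□
□□□□□□
□□□■■□
□□□□v□
□□□□□□
□□□□□□
k=3  □□□□□□
□□□□□□
□□□□□□
□□□□□□
□□□■■□
□□□<■□
□□□□□□
□□□□□□
k=4  □□□□□□
□□□□□□
□□□□□□
□□□□□□
□□□^■□
□□□■■□
□□□□□□
□□□□□□
k=5  □□□□□□
□□□□□□
□□□□□□
□□□□□□
□□<□■□
□□□■■□
□□□□□□
□□□□□□
k=6  □□□□□□
□□□□□□
□□□□□□
□□^□□□
□□■□■□
□□□■■□
□□□□□□
□□□□□□
k=7  □□□□□□
□□□□□□
□□□□□□
□□■>□□
□□■□■□
□□□■■□
□□□□□□
□□□□□□
k=8  □□□□□□
□□□□□□
□□□□□□
□□■■□□
□□■v■□
□□□■■□
□□□□□□
□□□□□□
k=9  □□□□□□
□□□□□□
□□□□□□
□□■■□□
□□<■■□
□□□■■□
□□□□□□
□□□□□□
k=10  □□□□□□
□□□□□□
□□□□□□
□□■■□□
□□□■■□
□□v■■□
□□□□□□
□□□□□□
k=11  □□□□□□
□□□□□□
□□□□□□
□□■■□□
□□□■■□
□<■■■□
□□□□□□
□□□□□□
k=12  □□□□□□
□□□□□□
□□□□□□
□□■■□□
□^□■■□
□■■■■□
□□□□□□
□□□□□□
k=13  □□□□□□
□□□□□□
□□□□□□
□□■■□□
□■>■■□
□■■■■□
□□□□□□
□□□□□□
k=14  □□□□□□
□□□□□□
□□□□□□
□□■■□□
□■■■■□
□■v■■□
□□□□□□
□□□□□□
k=15  □□□□□□
□□□□□□
□□□□□□
□□■■□□
□■■■■□
□■□>■□
□□□□□□
□□□□□□
k=16  □□□□□□
□□□□□□
□□□□□□
□□■■□□
□■■^■□
□■□□■□
□□□□□□
□□□□□□
k=17  □□□□□□
□□□□□□
□□□□□□
□□■■□□
□■<□■□
□■□□■□
□□□□□□
□□□□□□
k=18  □□□□□□
□□□□□□
□□□□□□
□□■■□□
□■□□■□
□■v□■□
□□□□□□
□□□□□□
k=19  □□□□□□
□□□□□□
□□□□□□
□□■■□□
□■□□■□
□<■□■□
□□□□□□
□□□□□□
k=20  □□□□□□
□□□□□□
□□□□□□
□□■■□□
□■□□■□
□□■□■□
□v□□□□
□□□□□□
k=21  □□□□□□
□□□□□□
□□□□□□
□□■■□□
□■□□■□
□□■□■□
<■□□□□
□□□□□□
k=22  □□□□□□
□□□□□□
□□□□□□
□□■■□□
□■□□■□
^□■□■□
■■□□□□
□□□□□□
k=23  □□□□□□
□□□□□□
□□□□□□
□□■■□□
□■□□■□
■>■□■□
■■□□□□
□□□□□□
k=24  □□□□□□
□□□□□□
□□□□□□
□□■■□□
□■□□■□
■■■□■□
■v□□□□
□□□□□□
k=25  □□□□□□
□□□□□□
□□□□□□
□□■■□□
□■□□■□
■■■□■□
■□>□□□
□□□□□□
k=26  □□□□□□
□□□□□□
□□□□□□
□□■■□□
□■□□■□
■■■□■□
■□■□□□
□□v□□□
k=27  □□□□□□
□□□□□□
□□□□□□
□□■■□□
□■□□■□
■■■□■□
■□■□□□
□<■□□□
k=28  □□□□□□
□□□□□□
□□□□□□
□□■■□□
□■□□■□
■■■□■□
■^■□□□
□■■□□□
k=29  □□□□□□
□□□□□□
□□□□□□
□□■■□□
□■□□■□
■■■□■□
■■>□□□
□■■□□□
k=30  □□□□□□
□□□□□□
□□□□□□
□□■■□□
□■□□■□
■■^□■□
■■□□□□
□■■□□□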